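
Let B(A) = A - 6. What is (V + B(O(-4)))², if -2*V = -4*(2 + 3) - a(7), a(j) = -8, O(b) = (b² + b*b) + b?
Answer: 784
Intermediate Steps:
O(b) = b + 2*b² (O(b) = (b² + b²) + b = 2*b² + b = b + 2*b²)
V = 6 (V = -(-4*(2 + 3) - 1*(-8))/2 = -(-4*5 + 8)/2 = -(-20 + 8)/2 = -½*(-12) = 6)
B(A) = -6 + A
(V + B(O(-4)))² = (6 + (-6 - 4*(1 + 2*(-4))))² = (6 + (-6 - 4*(1 - 8)))² = (6 + (-6 - 4*(-7)))² = (6 + (-6 + 28))² = (6 + 22)² = 28² = 784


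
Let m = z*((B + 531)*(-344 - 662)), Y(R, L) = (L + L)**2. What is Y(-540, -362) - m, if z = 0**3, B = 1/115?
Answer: 524176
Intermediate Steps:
B = 1/115 ≈ 0.0086956
z = 0
Y(R, L) = 4*L**2 (Y(R, L) = (2*L)**2 = 4*L**2)
m = 0 (m = 0*((1/115 + 531)*(-344 - 662)) = 0*((61066/115)*(-1006)) = 0*(-61432396/115) = 0)
Y(-540, -362) - m = 4*(-362)**2 - 1*0 = 4*131044 + 0 = 524176 + 0 = 524176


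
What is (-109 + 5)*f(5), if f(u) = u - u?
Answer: 0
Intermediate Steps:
f(u) = 0
(-109 + 5)*f(5) = (-109 + 5)*0 = -104*0 = 0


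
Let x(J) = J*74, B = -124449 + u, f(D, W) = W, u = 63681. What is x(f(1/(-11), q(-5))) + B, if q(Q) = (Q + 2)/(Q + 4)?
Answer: -60546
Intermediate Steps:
q(Q) = (2 + Q)/(4 + Q)
B = -60768 (B = -124449 + 63681 = -60768)
x(J) = 74*J
x(f(1/(-11), q(-5))) + B = 74*((2 - 5)/(4 - 5)) - 60768 = 74*(-3/(-1)) - 60768 = 74*(-1*(-3)) - 60768 = 74*3 - 60768 = 222 - 60768 = -60546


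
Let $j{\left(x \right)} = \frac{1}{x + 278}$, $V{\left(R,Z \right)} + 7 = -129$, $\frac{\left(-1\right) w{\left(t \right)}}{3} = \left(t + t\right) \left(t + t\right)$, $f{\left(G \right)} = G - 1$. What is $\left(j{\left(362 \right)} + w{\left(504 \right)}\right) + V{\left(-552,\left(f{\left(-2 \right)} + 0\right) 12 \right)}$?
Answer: $- \frac{1950929919}{640} \approx -3.0483 \cdot 10^{6}$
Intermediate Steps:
$f{\left(G \right)} = -1 + G$
$w{\left(t \right)} = - 12 t^{2}$ ($w{\left(t \right)} = - 3 \left(t + t\right) \left(t + t\right) = - 3 \cdot 2 t 2 t = - 3 \cdot 4 t^{2} = - 12 t^{2}$)
$V{\left(R,Z \right)} = -136$ ($V{\left(R,Z \right)} = -7 - 129 = -136$)
$j{\left(x \right)} = \frac{1}{278 + x}$
$\left(j{\left(362 \right)} + w{\left(504 \right)}\right) + V{\left(-552,\left(f{\left(-2 \right)} + 0\right) 12 \right)} = \left(\frac{1}{278 + 362} - 12 \cdot 504^{2}\right) - 136 = \left(\frac{1}{640} - 3048192\right) - 136 = - \frac{1950842879}{640} - 136 = - \frac{1950929919}{640}$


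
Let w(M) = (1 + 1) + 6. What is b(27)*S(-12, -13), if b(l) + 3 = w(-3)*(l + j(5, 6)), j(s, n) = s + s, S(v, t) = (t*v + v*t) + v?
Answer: 87900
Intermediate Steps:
w(M) = 8 (w(M) = 2 + 6 = 8)
S(v, t) = v + 2*t*v (S(v, t) = (t*v + t*v) + v = 2*t*v + v = v + 2*t*v)
j(s, n) = 2*s
b(l) = 77 + 8*l (b(l) = -3 + 8*(l + 2*5) = -3 + 8*(l + 10) = -3 + 8*(10 + l) = -3 + (80 + 8*l) = 77 + 8*l)
b(27)*S(-12, -13) = (77 + 8*27)*(-12*(1 + 2*(-13))) = (77 + 216)*(-12*(1 - 26)) = 293*(-12*(-25)) = 293*300 = 87900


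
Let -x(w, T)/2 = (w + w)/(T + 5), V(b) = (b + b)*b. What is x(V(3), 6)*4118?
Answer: -296496/11 ≈ -26954.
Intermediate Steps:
V(b) = 2*b² (V(b) = (2*b)*b = 2*b²)
x(w, T) = -4*w/(5 + T) (x(w, T) = -2*(w + w)/(T + 5) = -2*2*w/(5 + T) = -4*w/(5 + T))
x(V(3), 6)*4118 = -4*2*3²/(5 + 6)*4118 = -4*2*9/11*4118 = -4*18*1/11*4118 = -72/11*4118 = -296496/11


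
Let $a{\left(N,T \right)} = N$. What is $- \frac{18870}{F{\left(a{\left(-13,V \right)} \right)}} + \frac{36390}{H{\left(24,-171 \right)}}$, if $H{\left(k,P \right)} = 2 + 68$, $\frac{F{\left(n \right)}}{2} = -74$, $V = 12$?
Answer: $\frac{9063}{14} \approx 647.36$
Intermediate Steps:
$F{\left(n \right)} = -148$ ($F{\left(n \right)} = 2 \left(-74\right) = -148$)
$H{\left(k,P \right)} = 70$
$- \frac{18870}{F{\left(a{\left(-13,V \right)} \right)}} + \frac{36390}{H{\left(24,-171 \right)}} = - \frac{18870}{-148} + \frac{36390}{70} = \left(-18870\right) \left(- \frac{1}{148}\right) + 36390 \cdot \frac{1}{70} = \frac{255}{2} + \frac{3639}{7} = \frac{9063}{14}$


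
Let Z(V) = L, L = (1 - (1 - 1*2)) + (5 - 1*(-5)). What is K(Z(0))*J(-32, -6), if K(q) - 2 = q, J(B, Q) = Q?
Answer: -84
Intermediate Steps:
L = 12 (L = (1 - (1 - 2)) + (5 + 5) = (1 - 1*(-1)) + 10 = (1 + 1) + 10 = 2 + 10 = 12)
Z(V) = 12
K(q) = 2 + q
K(Z(0))*J(-32, -6) = (2 + 12)*(-6) = 14*(-6) = -84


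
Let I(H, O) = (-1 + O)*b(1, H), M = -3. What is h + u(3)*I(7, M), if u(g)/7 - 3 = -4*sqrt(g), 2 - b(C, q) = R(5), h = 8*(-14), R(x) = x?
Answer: 140 - 336*sqrt(3) ≈ -441.97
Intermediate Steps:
h = -112
b(C, q) = -3 (b(C, q) = 2 - 1*5 = 2 - 5 = -3)
u(g) = 21 - 28*sqrt(g) (u(g) = 21 + 7*(-4*sqrt(g)) = 21 - 28*sqrt(g))
I(H, O) = 3 - 3*O (I(H, O) = (-1 + O)*(-3) = 3 - 3*O)
h + u(3)*I(7, M) = -112 + (21 - 28*sqrt(3))*(3 - 3*(-3)) = -112 + (21 - 28*sqrt(3))*(3 + 9) = -112 + (21 - 28*sqrt(3))*12 = -112 + (252 - 336*sqrt(3)) = 140 - 336*sqrt(3)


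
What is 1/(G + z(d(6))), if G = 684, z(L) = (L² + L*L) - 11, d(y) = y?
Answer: 1/745 ≈ 0.0013423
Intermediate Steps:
z(L) = -11 + 2*L² (z(L) = (L² + L²) - 11 = 2*L² - 11 = -11 + 2*L²)
1/(G + z(d(6))) = 1/(684 + (-11 + 2*6²)) = 1/(684 + (-11 + 2*36)) = 1/(684 + (-11 + 72)) = 1/(684 + 61) = 1/745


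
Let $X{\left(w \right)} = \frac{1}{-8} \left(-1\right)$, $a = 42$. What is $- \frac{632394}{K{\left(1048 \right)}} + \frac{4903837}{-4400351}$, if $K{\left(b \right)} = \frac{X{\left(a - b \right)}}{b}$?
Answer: $- \frac{23330622706248733}{4400351} \approx -5.302 \cdot 10^{9}$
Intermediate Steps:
$X{\left(w \right)} = \frac{1}{8}$ ($X{\left(w \right)} = \left(- \frac{1}{8}\right) \left(-1\right) = \frac{1}{8}$)
$K{\left(b \right)} = \frac{1}{8 b}$
$- \frac{632394}{K{\left(1048 \right)}} + \frac{4903837}{-4400351} = - \frac{632394}{\frac{1}{8} \cdot \frac{1}{1048}} + \frac{4903837}{-4400351} = - \frac{632394}{\frac{1}{8} \cdot \frac{1}{1048}} + 4903837 \left(- \frac{1}{4400351}\right) = - 632394 \frac{1}{\frac{1}{8384}} - \frac{4903837}{4400351} = \left(-632394\right) 8384 - \frac{4903837}{4400351} = -5301991296 - \frac{4903837}{4400351} = - \frac{23330622706248733}{4400351}$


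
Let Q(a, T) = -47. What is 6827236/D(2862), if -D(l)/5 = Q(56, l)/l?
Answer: 19539549432/235 ≈ 8.3147e+7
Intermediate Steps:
D(l) = 235/l (D(l) = -(-235)/l = 235/l)
6827236/D(2862) = 6827236/((235/2862)) = 6827236/((235*(1/2862))) = 6827236/(235/2862) = 6827236*(2862/235) = 19539549432/235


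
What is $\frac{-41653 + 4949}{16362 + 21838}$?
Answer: $- \frac{4588}{4775} \approx -0.96084$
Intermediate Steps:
$\frac{-41653 + 4949}{16362 + 21838} = - \frac{36704}{38200} = \left(-36704\right) \frac{1}{38200} = - \frac{4588}{4775}$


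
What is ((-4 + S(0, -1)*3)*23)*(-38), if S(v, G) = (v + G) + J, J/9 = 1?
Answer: -17480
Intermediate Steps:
J = 9 (J = 9*1 = 9)
S(v, G) = 9 + G + v (S(v, G) = (v + G) + 9 = (G + v) + 9 = 9 + G + v)
((-4 + S(0, -1)*3)*23)*(-38) = ((-4 + (9 - 1 + 0)*3)*23)*(-38) = ((-4 + 8*3)*23)*(-38) = ((-4 + 24)*23)*(-38) = (20*23)*(-38) = 460*(-38) = -17480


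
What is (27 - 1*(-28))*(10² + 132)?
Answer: 12760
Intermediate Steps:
(27 - 1*(-28))*(10² + 132) = (27 + 28)*(100 + 132) = 55*232 = 12760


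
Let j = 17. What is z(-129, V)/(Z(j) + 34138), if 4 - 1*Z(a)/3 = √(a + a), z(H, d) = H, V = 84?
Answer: -2202675/583111097 - 387*√34/1166222194 ≈ -0.0037794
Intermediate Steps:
Z(a) = 12 - 3*√2*√a (Z(a) = 12 - 3*√(a + a) = 12 - 3*√2*√a)
z(-129, V)/(Z(j) + 34138) = -129/((12 - 3*√2*√17) + 34138) = -129/((12 - 3*√34) + 34138) = -129/(34150 - 3*√34)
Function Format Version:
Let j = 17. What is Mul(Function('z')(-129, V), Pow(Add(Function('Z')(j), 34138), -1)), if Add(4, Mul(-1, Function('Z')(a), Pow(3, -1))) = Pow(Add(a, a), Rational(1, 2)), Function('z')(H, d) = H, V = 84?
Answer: Add(Rational(-2202675, 583111097), Mul(Rational(-387, 1166222194), Pow(34, Rational(1, 2)))) ≈ -0.0037794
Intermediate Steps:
Function('Z')(a) = Add(12, Mul(-3, Pow(2, Rational(1, 2)), Pow(a, Rational(1, 2)))) (Function('Z')(a) = Add(12, Mul(-3, Pow(Add(a, a), Rational(1, 2)))) = Add(12, Mul(-3, Pow(Mul(2, a), Rational(1, 2)))) = Add(12, Mul(-3, Mul(Pow(2, Rational(1, 2)), Pow(a, Rational(1, 2))))) = Add(12, Mul(-3, Pow(2, Rational(1, 2)), Pow(a, Rational(1, 2)))))
Mul(Function('z')(-129, V), Pow(Add(Function('Z')(j), 34138), -1)) = Mul(-129, Pow(Add(Add(12, Mul(-3, Pow(2, Rational(1, 2)), Pow(17, Rational(1, 2)))), 34138), -1)) = Mul(-129, Pow(Add(Add(12, Mul(-3, Pow(34, Rational(1, 2)))), 34138), -1)) = Mul(-129, Pow(Add(34150, Mul(-3, Pow(34, Rational(1, 2)))), -1))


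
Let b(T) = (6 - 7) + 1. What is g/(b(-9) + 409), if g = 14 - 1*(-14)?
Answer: 28/409 ≈ 0.068460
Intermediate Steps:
b(T) = 0 (b(T) = -1 + 1 = 0)
g = 28 (g = 14 + 14 = 28)
g/(b(-9) + 409) = 28/(0 + 409) = 28/409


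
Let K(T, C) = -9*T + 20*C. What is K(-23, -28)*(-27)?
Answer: 9531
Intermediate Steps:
K(-23, -28)*(-27) = (-9*(-23) + 20*(-28))*(-27) = (207 - 560)*(-27) = -353*(-27) = 9531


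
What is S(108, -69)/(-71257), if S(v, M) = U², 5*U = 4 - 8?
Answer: -16/1781425 ≈ -8.9816e-6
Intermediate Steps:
U = -⅘ (U = (4 - 8)/5 = (⅕)*(-4) = -⅘ ≈ -0.80000)
S(v, M) = 16/25 (S(v, M) = (-⅘)² = 16/25)
S(108, -69)/(-71257) = (16/25)/(-71257) = (16/25)*(-1/71257) = -16/1781425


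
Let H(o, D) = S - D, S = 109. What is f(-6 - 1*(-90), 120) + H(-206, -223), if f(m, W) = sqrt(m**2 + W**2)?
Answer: 332 + 12*sqrt(149) ≈ 478.48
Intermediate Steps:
f(m, W) = sqrt(W**2 + m**2)
H(o, D) = 109 - D
f(-6 - 1*(-90), 120) + H(-206, -223) = sqrt(120**2 + (-6 - 1*(-90))**2) + (109 - 1*(-223)) = sqrt(14400 + (-6 + 90)**2) + (109 + 223) = sqrt(14400 + 84**2) + 332 = sqrt(14400 + 7056) + 332 = sqrt(21456) + 332 = 12*sqrt(149) + 332 = 332 + 12*sqrt(149)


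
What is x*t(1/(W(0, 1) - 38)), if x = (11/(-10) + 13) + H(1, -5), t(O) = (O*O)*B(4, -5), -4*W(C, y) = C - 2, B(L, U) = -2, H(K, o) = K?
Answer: -172/9375 ≈ -0.018347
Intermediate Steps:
W(C, y) = 1/2 - C/4 (W(C, y) = -(C - 2)/4 = -(-2 + C)/4 = 1/2 - C/4)
t(O) = -2*O**2 (t(O) = (O*O)*(-2) = O**2*(-2) = -2*O**2)
x = 129/10 (x = (11/(-10) + 13) + 1 = (11*(-1/10) + 13) + 1 = (-11/10 + 13) + 1 = 119/10 + 1 = 129/10 ≈ 12.900)
x*t(1/(W(0, 1) - 38)) = 129*(-2/((1/2 - 1/4*0) - 38)**2)/10 = 129*(-2/((1/2 + 0) - 38)**2)/10 = 129*(-2/(1/2 - 38)**2)/10 = 129*(-2*(1/(-75/2))**2)/10 = 129*(-2*(-2/75)**2)/10 = 129*(-2*4/5625)/10 = (129/10)*(-8/5625) = -172/9375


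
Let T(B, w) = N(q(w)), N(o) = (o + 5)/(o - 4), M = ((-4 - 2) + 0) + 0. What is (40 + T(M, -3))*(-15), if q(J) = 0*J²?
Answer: -2325/4 ≈ -581.25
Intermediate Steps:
M = -6 (M = (-6 + 0) + 0 = -6 + 0 = -6)
q(J) = 0
N(o) = (5 + o)/(-4 + o)
T(B, w) = -5/4 (T(B, w) = (5 + 0)/(-4 + 0) = 5/(-4) = -¼*5 = -5/4)
(40 + T(M, -3))*(-15) = (40 - 5/4)*(-15) = (155/4)*(-15) = -2325/4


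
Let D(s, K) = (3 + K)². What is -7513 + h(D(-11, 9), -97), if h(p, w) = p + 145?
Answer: -7224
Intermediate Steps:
h(p, w) = 145 + p
-7513 + h(D(-11, 9), -97) = -7513 + (145 + (3 + 9)²) = -7513 + (145 + 12²) = -7513 + (145 + 144) = -7513 + 289 = -7224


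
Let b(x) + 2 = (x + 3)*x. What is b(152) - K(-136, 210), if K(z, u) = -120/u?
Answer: 164910/7 ≈ 23559.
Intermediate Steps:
b(x) = -2 + x*(3 + x) (b(x) = -2 + (x + 3)*x = -2 + (3 + x)*x = -2 + x*(3 + x))
b(152) - K(-136, 210) = (-2 + 152² + 3*152) - (-120)/210 = (-2 + 23104 + 456) - (-120)/210 = 23558 - 1*(-4/7) = 23558 + 4/7 = 164910/7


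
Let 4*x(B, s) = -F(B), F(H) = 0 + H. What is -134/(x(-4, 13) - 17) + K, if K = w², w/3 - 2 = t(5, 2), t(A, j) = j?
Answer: 1219/8 ≈ 152.38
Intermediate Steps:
F(H) = H
w = 12 (w = 6 + 3*2 = 6 + 6 = 12)
x(B, s) = -B/4 (x(B, s) = (-B)/4 = -B/4)
K = 144 (K = 12² = 144)
-134/(x(-4, 13) - 17) + K = -134/(-¼*(-4) - 17) + 144 = -134/(1 - 17) + 144 = -134/(-16) + 144 = -134*(-1/16) + 144 = 67/8 + 144 = 1219/8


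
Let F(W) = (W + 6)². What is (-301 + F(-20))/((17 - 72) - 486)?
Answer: 105/541 ≈ 0.19409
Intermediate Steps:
F(W) = (6 + W)²
(-301 + F(-20))/((17 - 72) - 486) = (-301 + (6 - 20)²)/((17 - 72) - 486) = (-301 + (-14)²)/(-55 - 486) = (-301 + 196)/(-541) = -105*(-1/541) = 105/541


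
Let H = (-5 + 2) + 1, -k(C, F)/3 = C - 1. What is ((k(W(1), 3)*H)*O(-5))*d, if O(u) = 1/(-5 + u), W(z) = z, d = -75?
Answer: 0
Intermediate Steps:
k(C, F) = 3 - 3*C (k(C, F) = -3*(C - 1) = -3*(-1 + C) = 3 - 3*C)
H = -2 (H = -3 + 1 = -2)
((k(W(1), 3)*H)*O(-5))*d = (((3 - 3*1)*(-2))/(-5 - 5))*(-75) = (((3 - 3)*(-2))/(-10))*(-75) = ((0*(-2))*(-⅒))*(-75) = (0*(-⅒))*(-75) = 0*(-75) = 0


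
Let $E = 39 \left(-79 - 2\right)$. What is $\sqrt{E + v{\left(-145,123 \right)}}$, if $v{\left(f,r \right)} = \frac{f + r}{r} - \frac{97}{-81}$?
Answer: $\frac{2 i \sqrt{107498474}}{369} \approx 56.196 i$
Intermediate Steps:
$v{\left(f,r \right)} = \frac{97}{81} + \frac{f + r}{r}$ ($v{\left(f,r \right)} = \frac{f + r}{r} - - \frac{97}{81} = \frac{f + r}{r} + \frac{97}{81} = \frac{97}{81} + \frac{f + r}{r}$)
$E = -3159$ ($E = 39 \left(-81\right) = -3159$)
$\sqrt{E + v{\left(-145,123 \right)}} = \sqrt{-3159 + \left(\frac{178}{81} - \frac{145}{123}\right)} = \sqrt{-3159 + \frac{3383}{3321}} = \sqrt{- \frac{10487656}{3321}} = \frac{2 i \sqrt{107498474}}{369}$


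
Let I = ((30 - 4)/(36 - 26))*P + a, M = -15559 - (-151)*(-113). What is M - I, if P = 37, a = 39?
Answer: -163786/5 ≈ -32757.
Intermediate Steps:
M = -32622 (M = -15559 - 1*17063 = -15559 - 17063 = -32622)
I = 676/5 (I = ((30 - 4)/(36 - 26))*37 + 39 = (26/10)*37 + 39 = (26*(⅒))*37 + 39 = (13/5)*37 + 39 = 481/5 + 39 = 676/5 ≈ 135.20)
M - I = -32622 - 1*676/5 = -32622 - 676/5 = -163786/5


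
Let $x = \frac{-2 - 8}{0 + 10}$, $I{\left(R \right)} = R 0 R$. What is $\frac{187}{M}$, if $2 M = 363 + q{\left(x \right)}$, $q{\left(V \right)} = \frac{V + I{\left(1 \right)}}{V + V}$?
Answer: $\frac{748}{727} \approx 1.0289$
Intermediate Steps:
$I{\left(R \right)} = 0$ ($I{\left(R \right)} = 0 R = 0$)
$x = -1$ ($x = - \frac{10}{10} = \left(-10\right) \frac{1}{10} = -1$)
$q{\left(V \right)} = \frac{1}{2}$ ($q{\left(V \right)} = \frac{V + 0}{V + V} = \frac{V}{2 V} = V \frac{1}{2 V} = \frac{1}{2}$)
$M = \frac{727}{4}$ ($M = \frac{363 + \frac{1}{2}}{2} = \frac{1}{2} \cdot \frac{727}{2} = \frac{727}{4} \approx 181.75$)
$\frac{187}{M} = \frac{187}{\frac{727}{4}} = 187 \cdot \frac{4}{727} = \frac{748}{727}$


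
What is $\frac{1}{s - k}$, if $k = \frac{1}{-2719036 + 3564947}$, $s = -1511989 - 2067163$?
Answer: $- \frac{845911}{3027644047473} \approx -2.794 \cdot 10^{-7}$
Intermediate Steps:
$s = -3579152$ ($s = -1511989 - 2067163 = -3579152$)
$k = \frac{1}{845911} \approx 1.1822 \cdot 10^{-6}$
$\frac{1}{s - k} = \frac{1}{-3579152 - \frac{1}{845911}} = \frac{1}{- \frac{3027644047473}{845911}} = - \frac{845911}{3027644047473}$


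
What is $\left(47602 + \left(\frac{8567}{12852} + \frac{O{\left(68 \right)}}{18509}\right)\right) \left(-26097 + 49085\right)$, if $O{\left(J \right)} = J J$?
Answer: $\frac{9296733682783727}{8495631} \approx 1.0943 \cdot 10^{9}$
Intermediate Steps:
$O{\left(J \right)} = J^{2}$
$\left(47602 + \left(\frac{8567}{12852} + \frac{O{\left(68 \right)}}{18509}\right)\right) \left(-26097 + 49085\right) = \left(47602 + \left(\frac{8567}{12852} + \frac{68^{2}}{18509}\right)\right) \left(-26097 + 49085\right) = \left(47602 + \left(8567 \cdot \frac{1}{12852} + 4624 \cdot \frac{1}{18509}\right)\right) 22988 = \left(47602 + \left(\frac{8567}{12852} + \frac{4624}{18509}\right)\right) 22988 = \left(47602 + \frac{217994251}{237877668}\right) 22988 = \frac{11323670746387}{237877668} \cdot 22988 = \frac{9296733682783727}{8495631}$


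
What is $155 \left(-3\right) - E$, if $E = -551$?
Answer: $86$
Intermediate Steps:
$155 \left(-3\right) - E = 155 \left(-3\right) - -551 = -465 + 551 = 86$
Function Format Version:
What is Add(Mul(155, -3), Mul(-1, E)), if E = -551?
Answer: 86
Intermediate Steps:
Add(Mul(155, -3), Mul(-1, E)) = Add(Mul(155, -3), Mul(-1, -551)) = Add(-465, 551) = 86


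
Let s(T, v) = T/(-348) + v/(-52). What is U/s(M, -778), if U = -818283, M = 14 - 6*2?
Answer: -925478073/16915 ≈ -54713.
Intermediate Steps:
M = 2 (M = 14 - 12 = 2)
s(T, v) = -v/52 - T/348 (s(T, v) = T*(-1/348) + v*(-1/52) = -T/348 - v/52 = -v/52 - T/348)
U/s(M, -778) = -818283/(-1/52*(-778) - 1/348*2) = -818283/(389/26 - 1/174) = -818283/16915/1131 = -818283*1131/16915 = -925478073/16915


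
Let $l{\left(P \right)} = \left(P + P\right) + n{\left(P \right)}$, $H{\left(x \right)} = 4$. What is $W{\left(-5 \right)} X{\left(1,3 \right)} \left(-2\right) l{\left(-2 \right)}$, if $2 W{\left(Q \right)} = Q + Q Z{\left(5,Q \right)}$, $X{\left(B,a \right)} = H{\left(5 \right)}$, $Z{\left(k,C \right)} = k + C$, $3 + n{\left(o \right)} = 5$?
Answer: $-40$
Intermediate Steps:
$n{\left(o \right)} = 2$ ($n{\left(o \right)} = -3 + 5 = 2$)
$Z{\left(k,C \right)} = C + k$
$X{\left(B,a \right)} = 4$
$l{\left(P \right)} = 2 + 2 P$ ($l{\left(P \right)} = \left(P + P\right) + 2 = 2 P + 2 = 2 + 2 P$)
$W{\left(Q \right)} = \frac{Q}{2} + \frac{Q \left(5 + Q\right)}{2}$ ($W{\left(Q \right)} = \frac{Q + Q \left(Q + 5\right)}{2} = \frac{Q + Q \left(5 + Q\right)}{2} = \frac{Q}{2} + \frac{Q \left(5 + Q\right)}{2}$)
$W{\left(-5 \right)} X{\left(1,3 \right)} \left(-2\right) l{\left(-2 \right)} = \frac{1}{2} \left(-5\right) \left(6 - 5\right) 4 \left(-2\right) \left(2 + 2 \left(-2\right)\right) = \frac{1}{2} \left(-5\right) 1 \cdot 4 \left(-2\right) \left(2 - 4\right) = \left(- \frac{5}{2}\right) 4 \left(-2\right) \left(-2\right) = \left(-10\right) \left(-2\right) \left(-2\right) = 20 \left(-2\right) = -40$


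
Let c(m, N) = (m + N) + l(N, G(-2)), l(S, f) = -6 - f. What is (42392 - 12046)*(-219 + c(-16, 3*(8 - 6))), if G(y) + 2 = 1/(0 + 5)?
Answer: -35383436/5 ≈ -7.0767e+6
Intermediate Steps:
G(y) = -9/5 (G(y) = -2 + 1/(0 + 5) = -2 + 1/5 = -9/5)
c(m, N) = -21/5 + N + m (c(m, N) = (m + N) + (-6 - 1*(-9/5)) = (N + m) + (-6 + 9/5) = (N + m) - 21/5 = -21/5 + N + m)
(42392 - 12046)*(-219 + c(-16, 3*(8 - 6))) = (42392 - 12046)*(-219 + (-21/5 + 3*(8 - 6) - 16)) = 30346*(-219 + (-21/5 + 3*2 - 16)) = 30346*(-219 + (-21/5 + 6 - 16)) = 30346*(-219 - 71/5) = 30346*(-1166/5) = -35383436/5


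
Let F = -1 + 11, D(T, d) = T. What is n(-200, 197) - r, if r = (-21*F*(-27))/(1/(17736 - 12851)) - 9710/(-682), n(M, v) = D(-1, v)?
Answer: -9445006146/341 ≈ -2.7698e+7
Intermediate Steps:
F = 10
n(M, v) = -1
r = 9445005805/341 (r = (-21*10*(-27))/(1/(17736 - 12851)) - 9710/(-682) = (-210*(-27))/(1/4885) - 9710*(-1/682) = 5670/(1/4885) + 4855/341 = 5670*4885 + 4855/341 = 27697950 + 4855/341 = 9445005805/341 ≈ 2.7698e+7)
n(-200, 197) - r = -1 - 1*9445005805/341 = -1 - 9445005805/341 = -9445006146/341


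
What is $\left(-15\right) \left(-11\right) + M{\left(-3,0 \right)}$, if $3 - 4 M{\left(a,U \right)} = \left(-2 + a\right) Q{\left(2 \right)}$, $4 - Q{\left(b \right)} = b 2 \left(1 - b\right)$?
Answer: $\frac{703}{4} \approx 175.75$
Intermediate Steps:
$Q{\left(b \right)} = 4 - 2 b \left(1 - b\right)$ ($Q{\left(b \right)} = 4 - b 2 \left(1 - b\right) = 4 - 2 b \left(1 - b\right)$)
$M{\left(a,U \right)} = \frac{19}{4} - 2 a$ ($M{\left(a,U \right)} = \frac{3}{4} - \frac{\left(-2 + a\right) \left(4 - 4 + 2 \cdot 2^{2}\right)}{4} = \frac{3}{4} - \frac{\left(-2 + a\right) \left(4 - 4 + 2 \cdot 4\right)}{4} = \frac{3}{4} - \frac{\left(-2 + a\right) \left(4 - 4 + 8\right)}{4} = \frac{3}{4} - \frac{\left(-2 + a\right) 8}{4} = \frac{3}{4} - \frac{-16 + 8 a}{4} = \frac{3}{4} - \left(-4 + 2 a\right) = \frac{19}{4} - 2 a$)
$\left(-15\right) \left(-11\right) + M{\left(-3,0 \right)} = \left(-15\right) \left(-11\right) + \left(\frac{19}{4} - -6\right) = 165 + \left(\frac{19}{4} + 6\right) = 165 + \frac{43}{4} = \frac{703}{4}$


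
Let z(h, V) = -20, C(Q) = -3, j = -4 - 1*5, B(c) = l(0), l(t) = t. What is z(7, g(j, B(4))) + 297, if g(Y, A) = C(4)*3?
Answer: 277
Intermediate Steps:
B(c) = 0
j = -9 (j = -4 - 5 = -9)
g(Y, A) = -9 (g(Y, A) = -3*3 = -9)
z(7, g(j, B(4))) + 297 = -20 + 297 = 277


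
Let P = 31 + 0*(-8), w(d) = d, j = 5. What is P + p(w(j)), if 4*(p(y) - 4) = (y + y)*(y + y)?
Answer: 60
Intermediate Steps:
p(y) = 4 + y**2 (p(y) = 4 + ((y + y)*(y + y))/4 = 4 + ((2*y)*(2*y))/4 = 4 + (4*y**2)/4 = 4 + y**2)
P = 31 (P = 31 + 0 = 31)
P + p(w(j)) = 31 + (4 + 5**2) = 31 + (4 + 25) = 31 + 29 = 60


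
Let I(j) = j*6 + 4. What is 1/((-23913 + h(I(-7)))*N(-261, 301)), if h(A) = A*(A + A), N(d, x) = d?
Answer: 1/5487525 ≈ 1.8223e-7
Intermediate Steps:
I(j) = 4 + 6*j (I(j) = 6*j + 4 = 4 + 6*j)
h(A) = 2*A² (h(A) = A*(2*A) = 2*A²)
1/((-23913 + h(I(-7)))*N(-261, 301)) = 1/(-23913 + 2*(4 + 6*(-7))²*(-261)) = -1/261/(-23913 + 2*(4 - 42)²) = -1/261/(-23913 + 2*(-38)²) = -1/261/(-23913 + 2*1444) = -1/261/(-23913 + 2888) = -1/261/(-21025) = -1/21025*(-1/261) = 1/5487525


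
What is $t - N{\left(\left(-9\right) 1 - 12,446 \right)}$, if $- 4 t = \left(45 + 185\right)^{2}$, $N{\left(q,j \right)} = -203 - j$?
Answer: $-12576$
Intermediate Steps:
$t = -13225$ ($t = - \frac{\left(45 + 185\right)^{2}}{4} = - \frac{230^{2}}{4} = \left(- \frac{1}{4}\right) 52900 = -13225$)
$t - N{\left(\left(-9\right) 1 - 12,446 \right)} = -13225 - \left(-203 - 446\right) = -13225 - -649 = -13225 + 649 = -12576$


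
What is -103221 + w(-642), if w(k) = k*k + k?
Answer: 308301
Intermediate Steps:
w(k) = k + k**2 (w(k) = k**2 + k = k + k**2)
-103221 + w(-642) = -103221 - 642*(1 - 642) = -103221 - 642*(-641) = -103221 + 411522 = 308301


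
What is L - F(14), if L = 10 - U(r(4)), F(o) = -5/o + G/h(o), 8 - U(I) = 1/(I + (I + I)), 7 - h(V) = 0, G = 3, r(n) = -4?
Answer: 155/84 ≈ 1.8452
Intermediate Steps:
h(V) = 7 (h(V) = 7 - 1*0 = 7 + 0 = 7)
U(I) = 8 - 1/(3*I) (U(I) = 8 - 1/(I + (I + I)) = 8 - 1/(I + 2*I) = 8 - 1/(3*I))
F(o) = 3/7 - 5/o (F(o) = -5/o + 3/7 = 3/7 - 5/o)
L = 23/12 (L = 10 - (8 - ⅓/(-4)) = 10 - (8 - ⅓*(-¼)) = 10 - (8 + 1/12) = 10 - 1*97/12 = 10 - 97/12 = 23/12 ≈ 1.9167)
L - F(14) = 23/12 - (3/7 - 5/14) = 23/12 - 1*1/14 = 23/12 - 1/14 = 155/84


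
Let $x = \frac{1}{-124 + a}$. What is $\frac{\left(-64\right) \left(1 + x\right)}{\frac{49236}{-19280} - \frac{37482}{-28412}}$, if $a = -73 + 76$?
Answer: $\frac{87645337600}{1704689019} \approx 51.414$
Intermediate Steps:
$a = 3$
$x = - \frac{1}{121}$ ($x = \frac{1}{-124 + 3} = \frac{1}{-121} = - \frac{1}{121} \approx -0.0082645$)
$\frac{\left(-64\right) \left(1 + x\right)}{\frac{49236}{-19280} - \frac{37482}{-28412}} = \frac{\left(-64\right) \left(1 - \frac{1}{121}\right)}{\frac{49236}{-19280} - \frac{37482}{-28412}} = \frac{\left(-64\right) \frac{120}{121}}{49236 \left(- \frac{1}{19280}\right) - - \frac{18741}{14206}} = - \frac{7680}{121 \left(- \frac{12309}{4820} + \frac{18741}{14206}\right)} = - \frac{7680}{121 \left(- \frac{42265017}{34236460}\right)} = \left(- \frac{7680}{121}\right) \left(- \frac{34236460}{42265017}\right) = \frac{87645337600}{1704689019}$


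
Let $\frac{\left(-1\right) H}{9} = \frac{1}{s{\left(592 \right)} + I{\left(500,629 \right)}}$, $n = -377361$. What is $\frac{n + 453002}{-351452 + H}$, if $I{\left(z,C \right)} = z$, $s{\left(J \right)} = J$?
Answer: $- \frac{27533324}{127928531} \approx -0.21522$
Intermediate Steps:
$H = - \frac{3}{364}$ ($H = - \frac{9}{592 + 500} = - \frac{9}{1092} = \left(-9\right) \frac{1}{1092} = - \frac{3}{364} \approx -0.0082418$)
$\frac{n + 453002}{-351452 + H} = \frac{-377361 + 453002}{-351452 - \frac{3}{364}} = \frac{75641}{- \frac{127928531}{364}} = 75641 \left(- \frac{364}{127928531}\right) = - \frac{27533324}{127928531}$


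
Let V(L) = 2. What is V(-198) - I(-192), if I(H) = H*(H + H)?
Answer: -73726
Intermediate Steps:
I(H) = 2*H² (I(H) = H*(2*H) = 2*H²)
V(-198) - I(-192) = 2 - 2*(-192)² = 2 - 2*36864 = 2 - 1*73728 = 2 - 73728 = -73726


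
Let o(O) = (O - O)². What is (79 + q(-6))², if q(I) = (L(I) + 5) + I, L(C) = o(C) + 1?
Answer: 6241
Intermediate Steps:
o(O) = 0 (o(O) = 0² = 0)
L(C) = 1 (L(C) = 0 + 1 = 1)
q(I) = 6 + I (q(I) = (1 + 5) + I = 6 + I)
(79 + q(-6))² = (79 + (6 - 6))² = (79 + 0)² = 79² = 6241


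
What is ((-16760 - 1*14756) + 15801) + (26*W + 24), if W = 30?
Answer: -14911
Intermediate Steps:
((-16760 - 1*14756) + 15801) + (26*W + 24) = ((-16760 - 1*14756) + 15801) + (26*30 + 24) = ((-16760 - 14756) + 15801) + (780 + 24) = (-31516 + 15801) + 804 = -15715 + 804 = -14911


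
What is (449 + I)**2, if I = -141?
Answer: 94864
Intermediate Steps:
(449 + I)**2 = (449 - 141)**2 = 308**2 = 94864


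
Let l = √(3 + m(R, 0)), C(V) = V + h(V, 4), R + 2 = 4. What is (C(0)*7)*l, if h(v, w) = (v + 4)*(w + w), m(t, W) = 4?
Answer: 224*√7 ≈ 592.65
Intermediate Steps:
R = 2 (R = -2 + 4 = 2)
h(v, w) = 2*w*(4 + v) (h(v, w) = (4 + v)*(2*w) = 2*w*(4 + v))
C(V) = 32 + 9*V (C(V) = V + 2*4*(4 + V) = V + (32 + 8*V) = 32 + 9*V)
l = √7 (l = √(3 + 4) = √7 ≈ 2.6458)
(C(0)*7)*l = ((32 + 9*0)*7)*√7 = ((32 + 0)*7)*√7 = (32*7)*√7 = 224*√7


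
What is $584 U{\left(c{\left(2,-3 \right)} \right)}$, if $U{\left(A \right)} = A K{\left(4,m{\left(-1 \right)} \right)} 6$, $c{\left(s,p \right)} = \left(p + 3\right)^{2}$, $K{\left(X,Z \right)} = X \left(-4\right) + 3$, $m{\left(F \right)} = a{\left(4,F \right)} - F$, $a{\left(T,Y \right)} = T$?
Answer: $0$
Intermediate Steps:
$m{\left(F \right)} = 4 - F$
$K{\left(X,Z \right)} = 3 - 4 X$ ($K{\left(X,Z \right)} = - 4 X + 3 = 3 - 4 X$)
$c{\left(s,p \right)} = \left(3 + p\right)^{2}$
$U{\left(A \right)} = - 78 A$ ($U{\left(A \right)} = A \left(3 - 16\right) 6 = A \left(-13\right) 6 = - 13 A 6 = - 78 A$)
$584 U{\left(c{\left(2,-3 \right)} \right)} = 584 \left(- 78 \left(3 - 3\right)^{2}\right) = 584 \left(- 78 \cdot 0^{2}\right) = 584 \left(\left(-78\right) 0\right) = 584 \cdot 0 = 0$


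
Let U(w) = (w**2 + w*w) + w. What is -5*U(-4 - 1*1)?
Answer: -225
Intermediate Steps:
U(w) = w + 2*w**2 (U(w) = (w**2 + w**2) + w = 2*w**2 + w = w + 2*w**2)
-5*U(-4 - 1*1) = -5*(-4 - 1*1)*(1 + 2*(-4 - 1*1)) = -5*(-4 - 1)*(1 + 2*(-4 - 1)) = -(-25)*(1 + 2*(-5)) = -(-25)*(1 - 10) = -(-25)*(-9) = -5*45 = -225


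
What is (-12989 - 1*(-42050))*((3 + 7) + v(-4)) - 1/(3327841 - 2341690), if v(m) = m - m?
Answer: 286585342109/986151 ≈ 2.9061e+5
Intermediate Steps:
v(m) = 0
(-12989 - 1*(-42050))*((3 + 7) + v(-4)) - 1/(3327841 - 2341690) = (-12989 - 1*(-42050))*((3 + 7) + 0) - 1/(3327841 - 2341690) = (-12989 + 42050)*(10 + 0) - 1/986151 = 29061*10 - 1*1/986151 = 290610 - 1/986151 = 286585342109/986151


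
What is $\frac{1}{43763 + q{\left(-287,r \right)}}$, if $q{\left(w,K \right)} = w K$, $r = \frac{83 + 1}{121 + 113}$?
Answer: $\frac{39}{1702739} \approx 2.2904 \cdot 10^{-5}$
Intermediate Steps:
$r = \frac{14}{39}$ ($r = \frac{84}{234} = 84 \cdot \frac{1}{234} = \frac{14}{39} \approx 0.35897$)
$q{\left(w,K \right)} = K w$
$\frac{1}{43763 + q{\left(-287,r \right)}} = \frac{1}{43763 + \frac{14}{39} \left(-287\right)} = \frac{1}{43763 - \frac{4018}{39}} = \frac{1}{\frac{1702739}{39}} = \frac{39}{1702739}$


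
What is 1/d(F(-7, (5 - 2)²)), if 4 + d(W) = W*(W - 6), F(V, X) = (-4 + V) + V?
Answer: 1/428 ≈ 0.0023364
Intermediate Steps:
F(V, X) = -4 + 2*V
d(W) = -4 + W*(-6 + W) (d(W) = -4 + W*(W - 6) = -4 + W*(-6 + W))
1/d(F(-7, (5 - 2)²)) = 1/(-4 + (-4 + 2*(-7))² - 6*(-4 + 2*(-7))) = 1/(-4 + (-4 - 14)² - 6*(-4 - 14)) = 1/(-4 + (-18)² - 6*(-18)) = 1/(-4 + 324 + 108) = 1/428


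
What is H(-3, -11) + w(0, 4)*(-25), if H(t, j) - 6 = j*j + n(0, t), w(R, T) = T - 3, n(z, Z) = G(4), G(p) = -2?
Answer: 100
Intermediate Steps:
n(z, Z) = -2
w(R, T) = -3 + T
H(t, j) = 4 + j**2 (H(t, j) = 6 + (j*j - 2) = 6 + (j**2 - 2) = 6 + (-2 + j**2) = 4 + j**2)
H(-3, -11) + w(0, 4)*(-25) = (4 + (-11)**2) + (-3 + 4)*(-25) = (4 + 121) + 1*(-25) = 125 - 25 = 100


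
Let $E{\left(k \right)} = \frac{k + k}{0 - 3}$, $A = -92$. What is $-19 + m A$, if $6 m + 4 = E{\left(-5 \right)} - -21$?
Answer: $- \frac{2977}{9} \approx -330.78$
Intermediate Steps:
$E{\left(k \right)} = - \frac{2 k}{3}$ ($E{\left(k \right)} = \frac{2 k}{-3} = 2 k \left(- \frac{1}{3}\right) = - \frac{2 k}{3}$)
$m = \frac{61}{18}$ ($m = - \frac{2}{3} + \frac{\left(- \frac{2}{3}\right) \left(-5\right) - -21}{6} = - \frac{2}{3} + \frac{\frac{10}{3} + 21}{6} = - \frac{2}{3} + \frac{1}{6} \cdot \frac{73}{3} = - \frac{2}{3} + \frac{73}{18} = \frac{61}{18} \approx 3.3889$)
$-19 + m A = -19 + \frac{61}{18} \left(-92\right) = -19 - \frac{2806}{9} = - \frac{2977}{9}$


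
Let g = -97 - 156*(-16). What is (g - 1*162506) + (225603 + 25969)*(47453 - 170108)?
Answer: -30856723767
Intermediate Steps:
g = 2399 (g = -97 + 2496 = 2399)
(g - 1*162506) + (225603 + 25969)*(47453 - 170108) = (2399 - 1*162506) + (225603 + 25969)*(47453 - 170108) = (2399 - 162506) + 251572*(-122655) = -160107 - 30856563660 = -30856723767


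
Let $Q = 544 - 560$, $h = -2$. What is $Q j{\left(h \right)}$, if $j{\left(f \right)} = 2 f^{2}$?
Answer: $-128$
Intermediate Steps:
$Q = -16$ ($Q = 544 - 560 = -16$)
$Q j{\left(h \right)} = - 16 \cdot 2 \left(-2\right)^{2} = - 16 \cdot 2 \cdot 4 = \left(-16\right) 8 = -128$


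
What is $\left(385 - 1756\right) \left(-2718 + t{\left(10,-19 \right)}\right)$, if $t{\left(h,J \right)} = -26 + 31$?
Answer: $3719523$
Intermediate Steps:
$t{\left(h,J \right)} = 5$
$\left(385 - 1756\right) \left(-2718 + t{\left(10,-19 \right)}\right) = \left(385 - 1756\right) \left(-2718 + 5\right) = \left(-1371\right) \left(-2713\right) = 3719523$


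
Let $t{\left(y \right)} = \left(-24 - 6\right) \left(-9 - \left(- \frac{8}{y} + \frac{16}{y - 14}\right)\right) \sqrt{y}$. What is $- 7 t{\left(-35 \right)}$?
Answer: $- \frac{13086 i \sqrt{35}}{7} \approx - 11060.0 i$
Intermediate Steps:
$t{\left(y \right)} = \sqrt{y} \left(270 - \frac{240}{y} + \frac{480}{-14 + y}\right)$ ($t{\left(y \right)} = - 30 \left(-9 - \left(- \frac{8}{y} + \frac{16}{-14 + y}\right)\right) \sqrt{y} = - 30 \left(-9 - \frac{16}{-14 + y} + \frac{8}{y}\right) \sqrt{y} = \left(270 - \frac{240}{y} + \frac{480}{-14 + y}\right) \sqrt{y} = \sqrt{y} \left(270 - \frac{240}{y} + \frac{480}{-14 + y}\right)$)
$- 7 t{\left(-35 \right)} = - 7 \frac{30 \left(112 - -4130 + 9 \left(-35\right)^{2}\right)}{i \sqrt{35} \left(-14 - 35\right)} = - 7 \frac{30 \left(- \frac{i \sqrt{35}}{35}\right) \left(112 + 4130 + 9 \cdot 1225\right)}{-49} = - 7 \cdot 30 \left(- \frac{i \sqrt{35}}{35}\right) \left(- \frac{1}{49}\right) \left(112 + 4130 + 11025\right) = - 7 \cdot 30 \left(- \frac{i \sqrt{35}}{35}\right) \left(- \frac{1}{49}\right) 15267 = - 7 \frac{13086 i \sqrt{35}}{49} = - \frac{13086 i \sqrt{35}}{7}$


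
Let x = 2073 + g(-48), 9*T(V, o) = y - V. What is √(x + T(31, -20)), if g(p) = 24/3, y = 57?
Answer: 11*√155/3 ≈ 45.650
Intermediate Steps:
T(V, o) = 19/3 - V/9 (T(V, o) = (57 - V)/9 = 19/3 - V/9)
g(p) = 8 (g(p) = 24*(⅓) = 8)
x = 2081 (x = 2073 + 8 = 2081)
√(x + T(31, -20)) = √(2081 + (19/3 - ⅑*31)) = √(2081 + (19/3 - 31/9)) = √(2081 + 26/9) = √(18755/9) = 11*√155/3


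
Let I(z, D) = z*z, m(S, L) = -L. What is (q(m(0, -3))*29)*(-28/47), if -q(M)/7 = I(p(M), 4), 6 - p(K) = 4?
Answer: 22736/47 ≈ 483.74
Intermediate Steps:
p(K) = 2 (p(K) = 6 - 1*4 = 6 - 4 = 2)
I(z, D) = z**2
q(M) = -28 (q(M) = -7*2**2 = -7*4 = -28)
(q(m(0, -3))*29)*(-28/47) = (-28*29)*(-28/47) = -(-22736)/47 = -812*(-28/47) = 22736/47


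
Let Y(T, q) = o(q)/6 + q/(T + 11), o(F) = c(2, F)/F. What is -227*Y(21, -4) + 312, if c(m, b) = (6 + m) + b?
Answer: 9077/24 ≈ 378.21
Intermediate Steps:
c(m, b) = 6 + b + m
o(F) = (8 + F)/F (o(F) = (6 + F + 2)/F = (8 + F)/F)
Y(T, q) = q/(11 + T) + (8 + q)/(6*q) (Y(T, q) = ((8 + q)/q)/6 + q/(T + 11) = ((8 + q)/q)*(⅙) + q/(11 + T) = (8 + q)/(6*q) + q/(11 + T) = q/(11 + T) + (8 + q)/(6*q))
-227*Y(21, -4) + 312 = -227*(88 + 6*(-4)² + 11*(-4) + 21*(8 - 4))/(6*(-4)*(11 + 21)) + 312 = -227*(-1)*(88 + 6*16 - 44 + 21*4)/(6*4*32) + 312 = -227*(-1)*(88 + 96 - 44 + 84)/(6*4*32) + 312 = -227*(-1)*224/(6*4*32) + 312 = -227*(-7/24) + 312 = 1589/24 + 312 = 9077/24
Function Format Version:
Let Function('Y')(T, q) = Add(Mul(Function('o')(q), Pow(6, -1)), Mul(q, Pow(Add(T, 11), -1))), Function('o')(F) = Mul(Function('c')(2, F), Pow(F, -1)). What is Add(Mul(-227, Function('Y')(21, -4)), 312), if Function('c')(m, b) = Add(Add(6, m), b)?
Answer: Rational(9077, 24) ≈ 378.21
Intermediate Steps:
Function('c')(m, b) = Add(6, b, m)
Function('o')(F) = Mul(Pow(F, -1), Add(8, F)) (Function('o')(F) = Mul(Add(6, F, 2), Pow(F, -1)) = Mul(Add(8, F), Pow(F, -1)) = Mul(Pow(F, -1), Add(8, F)))
Function('Y')(T, q) = Add(Mul(q, Pow(Add(11, T), -1)), Mul(Rational(1, 6), Pow(q, -1), Add(8, q))) (Function('Y')(T, q) = Add(Mul(Mul(Pow(q, -1), Add(8, q)), Pow(6, -1)), Mul(q, Pow(Add(T, 11), -1))) = Add(Mul(Mul(Pow(q, -1), Add(8, q)), Rational(1, 6)), Mul(q, Pow(Add(11, T), -1))) = Add(Mul(Rational(1, 6), Pow(q, -1), Add(8, q)), Mul(q, Pow(Add(11, T), -1))) = Add(Mul(q, Pow(Add(11, T), -1)), Mul(Rational(1, 6), Pow(q, -1), Add(8, q))))
Add(Mul(-227, Function('Y')(21, -4)), 312) = Add(Mul(-227, Mul(Rational(1, 6), Pow(-4, -1), Pow(Add(11, 21), -1), Add(88, Mul(6, Pow(-4, 2)), Mul(11, -4), Mul(21, Add(8, -4))))), 312) = Add(Mul(-227, Mul(Rational(1, 6), Rational(-1, 4), Pow(32, -1), Add(88, Mul(6, 16), -44, Mul(21, 4)))), 312) = Add(Mul(-227, Mul(Rational(1, 6), Rational(-1, 4), Rational(1, 32), Add(88, 96, -44, 84))), 312) = Add(Mul(-227, Mul(Rational(1, 6), Rational(-1, 4), Rational(1, 32), 224)), 312) = Add(Mul(-227, Rational(-7, 24)), 312) = Add(Rational(1589, 24), 312) = Rational(9077, 24)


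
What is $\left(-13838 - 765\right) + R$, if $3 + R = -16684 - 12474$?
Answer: $-43764$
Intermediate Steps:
$R = -29161$ ($R = -3 - 29158 = -29161$)
$\left(-13838 - 765\right) + R = \left(-13838 - 765\right) - 29161 = -14603 - 29161 = -43764$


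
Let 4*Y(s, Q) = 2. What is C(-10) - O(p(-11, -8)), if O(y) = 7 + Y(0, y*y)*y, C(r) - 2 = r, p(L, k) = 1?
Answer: -31/2 ≈ -15.500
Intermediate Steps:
C(r) = 2 + r
Y(s, Q) = ½ (Y(s, Q) = (¼)*2 = ½)
O(y) = 7 + y/2
C(-10) - O(p(-11, -8)) = (2 - 10) - (7 + (½)*1) = -8 - (7 + ½) = -8 - 1*15/2 = -8 - 15/2 = -31/2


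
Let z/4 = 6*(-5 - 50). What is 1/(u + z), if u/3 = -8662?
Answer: -1/27306 ≈ -3.6622e-5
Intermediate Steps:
u = -25986 (u = 3*(-8662) = -25986)
z = -1320 (z = 4*(6*(-5 - 50)) = 4*(6*(-55)) = 4*(-330) = -1320)
1/(u + z) = 1/(-25986 - 1320) = 1/(-27306) = -1/27306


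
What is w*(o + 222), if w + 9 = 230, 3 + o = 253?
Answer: 104312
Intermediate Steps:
o = 250 (o = -3 + 253 = 250)
w = 221 (w = -9 + 230 = 221)
w*(o + 222) = 221*(250 + 222) = 221*472 = 104312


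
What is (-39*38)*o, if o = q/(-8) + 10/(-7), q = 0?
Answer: 14820/7 ≈ 2117.1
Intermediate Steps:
o = -10/7 (o = 0/(-8) + 10/(-7) = 0*(-1/8) + 10*(-1/7) = 0 - 10/7 = -10/7 ≈ -1.4286)
(-39*38)*o = -39*38*(-10/7) = -1482*(-10/7) = 14820/7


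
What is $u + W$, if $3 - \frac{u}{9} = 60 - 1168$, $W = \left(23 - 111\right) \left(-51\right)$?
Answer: $14487$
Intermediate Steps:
$W = 4488$ ($W = \left(-88\right) \left(-51\right) = 4488$)
$u = 9999$ ($u = 27 - 9 \left(60 - 1168\right) = 27 - -9972 = 27 + 9972 = 9999$)
$u + W = 9999 + 4488 = 14487$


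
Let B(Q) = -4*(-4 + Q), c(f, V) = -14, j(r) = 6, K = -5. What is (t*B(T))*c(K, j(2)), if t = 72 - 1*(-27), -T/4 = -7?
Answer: 133056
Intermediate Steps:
T = 28 (T = -4*(-7) = 28)
B(Q) = 16 - 4*Q
t = 99 (t = 72 + 27 = 99)
(t*B(T))*c(K, j(2)) = (99*(16 - 4*28))*(-14) = (99*(16 - 112))*(-14) = (99*(-96))*(-14) = -9504*(-14) = 133056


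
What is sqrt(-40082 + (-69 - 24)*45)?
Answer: I*sqrt(44267) ≈ 210.4*I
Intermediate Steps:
sqrt(-40082 + (-69 - 24)*45) = sqrt(-40082 - 93*45) = sqrt(-40082 - 4185) = sqrt(-44267) = I*sqrt(44267)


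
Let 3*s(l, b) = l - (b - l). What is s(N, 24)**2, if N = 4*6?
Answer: 64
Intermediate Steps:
N = 24
s(l, b) = -b/3 + 2*l/3 (s(l, b) = (l - (b - l))/3 = (l + (l - b))/3 = (-b + 2*l)/3 = -b/3 + 2*l/3)
s(N, 24)**2 = (-1/3*24 + (2/3)*24)**2 = (-8 + 16)**2 = 8**2 = 64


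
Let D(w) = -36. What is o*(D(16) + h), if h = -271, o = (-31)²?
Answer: -295027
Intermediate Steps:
o = 961
o*(D(16) + h) = 961*(-36 - 271) = 961*(-307) = -295027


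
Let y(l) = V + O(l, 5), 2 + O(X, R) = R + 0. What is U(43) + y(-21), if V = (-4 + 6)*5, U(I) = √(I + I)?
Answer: 13 + √86 ≈ 22.274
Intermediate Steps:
O(X, R) = -2 + R (O(X, R) = -2 + (R + 0) = -2 + R)
U(I) = √2*√I (U(I) = √(2*I) = √2*√I)
V = 10 (V = 2*5 = 10)
y(l) = 13 (y(l) = 10 + (-2 + 5) = 10 + 3 = 13)
U(43) + y(-21) = √2*√43 + 13 = √86 + 13 = 13 + √86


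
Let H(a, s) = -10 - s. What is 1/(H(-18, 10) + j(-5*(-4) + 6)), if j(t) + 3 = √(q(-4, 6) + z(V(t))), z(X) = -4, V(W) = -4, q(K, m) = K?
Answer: -23/537 - 2*I*√2/537 ≈ -0.042831 - 0.0052671*I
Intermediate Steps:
j(t) = -3 + 2*I*√2 (j(t) = -3 + √(-4 - 4) = -3 + √(-8) = -3 + 2*I*√2)
1/(H(-18, 10) + j(-5*(-4) + 6)) = 1/((-10 - 1*10) + (-3 + 2*I*√2)) = 1/((-10 - 10) + (-3 + 2*I*√2)) = 1/(-20 + (-3 + 2*I*√2)) = 1/(-23 + 2*I*√2)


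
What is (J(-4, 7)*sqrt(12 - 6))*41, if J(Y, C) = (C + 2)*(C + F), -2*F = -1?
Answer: 5535*sqrt(6)/2 ≈ 6779.0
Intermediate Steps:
F = 1/2 (F = -1/2*(-1) = 1/2 ≈ 0.50000)
J(Y, C) = (1/2 + C)*(2 + C) (J(Y, C) = (C + 2)*(C + 1/2) = (2 + C)*(1/2 + C) = (1/2 + C)*(2 + C))
(J(-4, 7)*sqrt(12 - 6))*41 = ((1 + 7**2 + (5/2)*7)*sqrt(12 - 6))*41 = ((1 + 49 + 35/2)*sqrt(6))*41 = (135*sqrt(6)/2)*41 = 5535*sqrt(6)/2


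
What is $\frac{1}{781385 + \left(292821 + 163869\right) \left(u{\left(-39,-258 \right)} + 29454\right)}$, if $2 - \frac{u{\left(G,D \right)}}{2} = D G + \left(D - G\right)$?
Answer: $\frac{1}{4463556065} \approx 2.2404 \cdot 10^{-10}$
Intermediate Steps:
$u{\left(G,D \right)} = 4 - 2 D + 2 G - 2 D G$ ($u{\left(G,D \right)} = 4 - 2 \left(D G + \left(D - G\right)\right) = 4 - 2 \left(D - G + D G\right) = 4 - \left(- 2 G + 2 D + 2 D G\right) = 4 - 2 D + 2 G - 2 D G$)
$\frac{1}{781385 + \left(292821 + 163869\right) \left(u{\left(-39,-258 \right)} + 29454\right)} = \frac{1}{781385 + \left(292821 + 163869\right) \left(\left(4 - -516 + 2 \left(-39\right) - \left(-516\right) \left(-39\right)\right) + 29454\right)} = \frac{1}{781385 + 456690 \left(\left(4 + 516 - 78 - 20124\right) + 29454\right)} = \frac{1}{781385 + 456690 \left(-19682 + 29454\right)} = \frac{1}{781385 + 456690 \cdot 9772} = \frac{1}{781385 + 4462774680} = \frac{1}{4463556065}$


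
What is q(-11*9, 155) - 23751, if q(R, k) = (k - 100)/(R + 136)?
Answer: -878732/37 ≈ -23750.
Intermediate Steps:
q(R, k) = (-100 + k)/(136 + R)
q(-11*9, 155) - 23751 = (-100 + 155)/(136 - 11*9) - 23751 = 55/(136 - 99) - 23751 = 55/37 - 23751 = -878732/37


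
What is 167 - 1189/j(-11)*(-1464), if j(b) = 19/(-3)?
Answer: -5218915/19 ≈ -2.7468e+5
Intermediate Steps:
j(b) = -19/3 (j(b) = 19*(-⅓) = -19/3)
167 - 1189/j(-11)*(-1464) = 167 - 1189/(-19/3)*(-1464) = 167 - 1189*(-3/19)*(-1464) = 167 + (3567/19)*(-1464) = 167 - 5222088/19 = -5218915/19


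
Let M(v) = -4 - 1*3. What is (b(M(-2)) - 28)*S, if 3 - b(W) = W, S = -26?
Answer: 468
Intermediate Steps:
M(v) = -7 (M(v) = -4 - 3 = -7)
b(W) = 3 - W
(b(M(-2)) - 28)*S = ((3 - 1*(-7)) - 28)*(-26) = ((3 + 7) - 28)*(-26) = (10 - 28)*(-26) = -18*(-26) = 468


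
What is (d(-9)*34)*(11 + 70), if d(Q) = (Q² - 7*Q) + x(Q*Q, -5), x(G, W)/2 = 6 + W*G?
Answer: -1801116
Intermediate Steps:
x(G, W) = 12 + 2*G*W (x(G, W) = 2*(6 + W*G) = 2*(6 + G*W) = 12 + 2*G*W)
d(Q) = 12 - 9*Q² - 7*Q (d(Q) = (Q² - 7*Q) + (12 + 2*(Q*Q)*(-5)) = (Q² - 7*Q) + (12 + 2*Q²*(-5)) = (Q² - 7*Q) + (12 - 10*Q²) = 12 - 9*Q² - 7*Q)
(d(-9)*34)*(11 + 70) = ((12 - 9*(-9)² - 7*(-9))*34)*(11 + 70) = ((12 - 9*81 + 63)*34)*81 = ((12 - 729 + 63)*34)*81 = -654*34*81 = -22236*81 = -1801116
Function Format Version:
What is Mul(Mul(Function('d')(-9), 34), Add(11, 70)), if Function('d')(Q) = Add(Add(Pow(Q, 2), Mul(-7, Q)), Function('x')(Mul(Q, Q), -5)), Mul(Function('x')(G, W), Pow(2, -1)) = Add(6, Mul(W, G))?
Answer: -1801116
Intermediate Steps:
Function('x')(G, W) = Add(12, Mul(2, G, W)) (Function('x')(G, W) = Mul(2, Add(6, Mul(W, G))) = Mul(2, Add(6, Mul(G, W))) = Add(12, Mul(2, G, W)))
Function('d')(Q) = Add(12, Mul(-9, Pow(Q, 2)), Mul(-7, Q)) (Function('d')(Q) = Add(Add(Pow(Q, 2), Mul(-7, Q)), Add(12, Mul(2, Mul(Q, Q), -5))) = Add(Add(Pow(Q, 2), Mul(-7, Q)), Add(12, Mul(2, Pow(Q, 2), -5))) = Add(Add(Pow(Q, 2), Mul(-7, Q)), Add(12, Mul(-10, Pow(Q, 2)))) = Add(12, Mul(-9, Pow(Q, 2)), Mul(-7, Q)))
Mul(Mul(Function('d')(-9), 34), Add(11, 70)) = Mul(Mul(Add(12, Mul(-9, Pow(-9, 2)), Mul(-7, -9)), 34), Add(11, 70)) = Mul(Mul(Add(12, Mul(-9, 81), 63), 34), 81) = Mul(Mul(Add(12, -729, 63), 34), 81) = Mul(Mul(-654, 34), 81) = Mul(-22236, 81) = -1801116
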